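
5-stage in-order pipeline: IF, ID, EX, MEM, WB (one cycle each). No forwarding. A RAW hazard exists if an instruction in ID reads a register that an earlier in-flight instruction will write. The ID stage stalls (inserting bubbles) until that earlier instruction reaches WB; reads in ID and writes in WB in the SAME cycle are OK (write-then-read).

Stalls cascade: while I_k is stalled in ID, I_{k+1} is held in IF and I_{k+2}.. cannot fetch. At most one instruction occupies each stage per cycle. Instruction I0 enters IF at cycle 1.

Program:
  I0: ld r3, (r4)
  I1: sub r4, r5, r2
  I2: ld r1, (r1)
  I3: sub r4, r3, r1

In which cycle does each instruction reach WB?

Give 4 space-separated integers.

Answer: 5 6 7 10

Derivation:
I0 ld r3 <- r4: IF@1 ID@2 stall=0 (-) EX@3 MEM@4 WB@5
I1 sub r4 <- r5,r2: IF@2 ID@3 stall=0 (-) EX@4 MEM@5 WB@6
I2 ld r1 <- r1: IF@3 ID@4 stall=0 (-) EX@5 MEM@6 WB@7
I3 sub r4 <- r3,r1: IF@4 ID@5 stall=2 (RAW on I2.r1 (WB@7)) EX@8 MEM@9 WB@10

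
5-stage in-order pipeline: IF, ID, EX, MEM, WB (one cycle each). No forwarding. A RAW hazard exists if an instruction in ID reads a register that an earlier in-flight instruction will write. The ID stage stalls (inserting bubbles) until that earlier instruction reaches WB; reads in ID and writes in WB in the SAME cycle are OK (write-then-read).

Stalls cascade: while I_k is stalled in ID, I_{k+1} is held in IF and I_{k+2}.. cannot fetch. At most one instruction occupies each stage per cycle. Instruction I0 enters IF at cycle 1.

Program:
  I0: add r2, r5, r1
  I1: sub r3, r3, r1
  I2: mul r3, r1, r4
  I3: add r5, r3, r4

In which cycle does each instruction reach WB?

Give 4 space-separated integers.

I0 add r2 <- r5,r1: IF@1 ID@2 stall=0 (-) EX@3 MEM@4 WB@5
I1 sub r3 <- r3,r1: IF@2 ID@3 stall=0 (-) EX@4 MEM@5 WB@6
I2 mul r3 <- r1,r4: IF@3 ID@4 stall=0 (-) EX@5 MEM@6 WB@7
I3 add r5 <- r3,r4: IF@4 ID@5 stall=2 (RAW on I2.r3 (WB@7)) EX@8 MEM@9 WB@10

Answer: 5 6 7 10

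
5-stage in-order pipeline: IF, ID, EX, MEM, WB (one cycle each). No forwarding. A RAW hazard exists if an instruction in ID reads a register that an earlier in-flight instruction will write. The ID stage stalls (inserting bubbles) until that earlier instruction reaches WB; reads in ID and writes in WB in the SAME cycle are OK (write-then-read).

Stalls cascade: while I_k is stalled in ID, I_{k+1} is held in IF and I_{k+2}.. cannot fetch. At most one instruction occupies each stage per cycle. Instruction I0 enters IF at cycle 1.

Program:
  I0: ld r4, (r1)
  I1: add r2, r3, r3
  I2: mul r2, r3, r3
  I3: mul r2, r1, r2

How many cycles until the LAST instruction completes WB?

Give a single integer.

Answer: 10

Derivation:
I0 ld r4 <- r1: IF@1 ID@2 stall=0 (-) EX@3 MEM@4 WB@5
I1 add r2 <- r3,r3: IF@2 ID@3 stall=0 (-) EX@4 MEM@5 WB@6
I2 mul r2 <- r3,r3: IF@3 ID@4 stall=0 (-) EX@5 MEM@6 WB@7
I3 mul r2 <- r1,r2: IF@4 ID@5 stall=2 (RAW on I2.r2 (WB@7)) EX@8 MEM@9 WB@10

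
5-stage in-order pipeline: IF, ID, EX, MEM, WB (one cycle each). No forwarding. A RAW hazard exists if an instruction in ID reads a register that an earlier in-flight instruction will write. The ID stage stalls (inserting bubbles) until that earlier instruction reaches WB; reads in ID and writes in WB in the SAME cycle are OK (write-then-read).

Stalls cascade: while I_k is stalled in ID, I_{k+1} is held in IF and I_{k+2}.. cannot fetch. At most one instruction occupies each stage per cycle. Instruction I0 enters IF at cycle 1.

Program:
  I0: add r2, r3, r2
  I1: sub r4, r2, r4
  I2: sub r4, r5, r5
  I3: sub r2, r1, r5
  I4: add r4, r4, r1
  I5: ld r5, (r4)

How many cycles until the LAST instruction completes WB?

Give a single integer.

I0 add r2 <- r3,r2: IF@1 ID@2 stall=0 (-) EX@3 MEM@4 WB@5
I1 sub r4 <- r2,r4: IF@2 ID@3 stall=2 (RAW on I0.r2 (WB@5)) EX@6 MEM@7 WB@8
I2 sub r4 <- r5,r5: IF@3 ID@6 stall=0 (-) EX@7 MEM@8 WB@9
I3 sub r2 <- r1,r5: IF@6 ID@7 stall=0 (-) EX@8 MEM@9 WB@10
I4 add r4 <- r4,r1: IF@7 ID@8 stall=1 (RAW on I2.r4 (WB@9)) EX@10 MEM@11 WB@12
I5 ld r5 <- r4: IF@8 ID@10 stall=2 (RAW on I4.r4 (WB@12)) EX@13 MEM@14 WB@15

Answer: 15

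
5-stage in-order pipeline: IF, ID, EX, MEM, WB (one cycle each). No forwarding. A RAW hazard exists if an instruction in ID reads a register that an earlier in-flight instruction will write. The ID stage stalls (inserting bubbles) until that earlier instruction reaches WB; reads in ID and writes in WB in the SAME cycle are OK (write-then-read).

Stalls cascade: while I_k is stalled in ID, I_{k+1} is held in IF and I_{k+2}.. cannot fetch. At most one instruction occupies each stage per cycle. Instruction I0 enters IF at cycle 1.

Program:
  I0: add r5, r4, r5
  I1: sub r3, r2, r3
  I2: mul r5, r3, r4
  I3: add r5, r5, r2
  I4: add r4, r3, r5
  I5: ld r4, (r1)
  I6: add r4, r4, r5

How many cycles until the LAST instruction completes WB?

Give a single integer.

Answer: 19

Derivation:
I0 add r5 <- r4,r5: IF@1 ID@2 stall=0 (-) EX@3 MEM@4 WB@5
I1 sub r3 <- r2,r3: IF@2 ID@3 stall=0 (-) EX@4 MEM@5 WB@6
I2 mul r5 <- r3,r4: IF@3 ID@4 stall=2 (RAW on I1.r3 (WB@6)) EX@7 MEM@8 WB@9
I3 add r5 <- r5,r2: IF@4 ID@7 stall=2 (RAW on I2.r5 (WB@9)) EX@10 MEM@11 WB@12
I4 add r4 <- r3,r5: IF@7 ID@10 stall=2 (RAW on I3.r5 (WB@12)) EX@13 MEM@14 WB@15
I5 ld r4 <- r1: IF@10 ID@13 stall=0 (-) EX@14 MEM@15 WB@16
I6 add r4 <- r4,r5: IF@13 ID@14 stall=2 (RAW on I5.r4 (WB@16)) EX@17 MEM@18 WB@19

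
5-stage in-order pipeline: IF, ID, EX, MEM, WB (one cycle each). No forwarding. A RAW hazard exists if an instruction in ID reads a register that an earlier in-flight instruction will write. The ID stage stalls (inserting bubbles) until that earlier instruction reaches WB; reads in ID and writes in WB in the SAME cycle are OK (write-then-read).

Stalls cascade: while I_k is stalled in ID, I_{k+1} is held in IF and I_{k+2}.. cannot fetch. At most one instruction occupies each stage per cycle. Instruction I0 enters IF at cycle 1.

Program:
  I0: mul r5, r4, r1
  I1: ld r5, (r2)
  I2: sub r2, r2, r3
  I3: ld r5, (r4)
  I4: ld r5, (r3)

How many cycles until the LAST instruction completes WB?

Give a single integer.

I0 mul r5 <- r4,r1: IF@1 ID@2 stall=0 (-) EX@3 MEM@4 WB@5
I1 ld r5 <- r2: IF@2 ID@3 stall=0 (-) EX@4 MEM@5 WB@6
I2 sub r2 <- r2,r3: IF@3 ID@4 stall=0 (-) EX@5 MEM@6 WB@7
I3 ld r5 <- r4: IF@4 ID@5 stall=0 (-) EX@6 MEM@7 WB@8
I4 ld r5 <- r3: IF@5 ID@6 stall=0 (-) EX@7 MEM@8 WB@9

Answer: 9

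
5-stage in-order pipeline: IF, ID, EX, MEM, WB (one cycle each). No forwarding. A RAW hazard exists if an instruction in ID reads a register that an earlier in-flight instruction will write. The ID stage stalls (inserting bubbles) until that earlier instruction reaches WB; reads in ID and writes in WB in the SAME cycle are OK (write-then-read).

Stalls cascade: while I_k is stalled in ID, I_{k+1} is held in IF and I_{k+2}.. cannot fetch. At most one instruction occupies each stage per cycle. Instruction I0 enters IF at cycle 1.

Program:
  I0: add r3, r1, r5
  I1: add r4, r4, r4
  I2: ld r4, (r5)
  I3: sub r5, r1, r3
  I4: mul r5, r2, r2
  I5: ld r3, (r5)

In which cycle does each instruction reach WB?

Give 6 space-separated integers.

I0 add r3 <- r1,r5: IF@1 ID@2 stall=0 (-) EX@3 MEM@4 WB@5
I1 add r4 <- r4,r4: IF@2 ID@3 stall=0 (-) EX@4 MEM@5 WB@6
I2 ld r4 <- r5: IF@3 ID@4 stall=0 (-) EX@5 MEM@6 WB@7
I3 sub r5 <- r1,r3: IF@4 ID@5 stall=0 (-) EX@6 MEM@7 WB@8
I4 mul r5 <- r2,r2: IF@5 ID@6 stall=0 (-) EX@7 MEM@8 WB@9
I5 ld r3 <- r5: IF@6 ID@7 stall=2 (RAW on I4.r5 (WB@9)) EX@10 MEM@11 WB@12

Answer: 5 6 7 8 9 12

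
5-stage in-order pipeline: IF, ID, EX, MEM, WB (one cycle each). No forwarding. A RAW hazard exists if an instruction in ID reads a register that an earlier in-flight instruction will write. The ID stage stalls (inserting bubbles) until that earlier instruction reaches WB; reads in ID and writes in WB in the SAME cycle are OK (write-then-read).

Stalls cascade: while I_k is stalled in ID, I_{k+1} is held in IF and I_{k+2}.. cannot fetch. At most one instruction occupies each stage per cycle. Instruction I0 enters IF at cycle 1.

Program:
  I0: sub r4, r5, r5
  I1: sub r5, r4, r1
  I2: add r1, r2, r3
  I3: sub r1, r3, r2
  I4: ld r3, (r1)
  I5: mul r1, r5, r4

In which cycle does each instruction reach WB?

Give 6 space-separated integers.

Answer: 5 8 9 10 13 14

Derivation:
I0 sub r4 <- r5,r5: IF@1 ID@2 stall=0 (-) EX@3 MEM@4 WB@5
I1 sub r5 <- r4,r1: IF@2 ID@3 stall=2 (RAW on I0.r4 (WB@5)) EX@6 MEM@7 WB@8
I2 add r1 <- r2,r3: IF@3 ID@6 stall=0 (-) EX@7 MEM@8 WB@9
I3 sub r1 <- r3,r2: IF@6 ID@7 stall=0 (-) EX@8 MEM@9 WB@10
I4 ld r3 <- r1: IF@7 ID@8 stall=2 (RAW on I3.r1 (WB@10)) EX@11 MEM@12 WB@13
I5 mul r1 <- r5,r4: IF@8 ID@11 stall=0 (-) EX@12 MEM@13 WB@14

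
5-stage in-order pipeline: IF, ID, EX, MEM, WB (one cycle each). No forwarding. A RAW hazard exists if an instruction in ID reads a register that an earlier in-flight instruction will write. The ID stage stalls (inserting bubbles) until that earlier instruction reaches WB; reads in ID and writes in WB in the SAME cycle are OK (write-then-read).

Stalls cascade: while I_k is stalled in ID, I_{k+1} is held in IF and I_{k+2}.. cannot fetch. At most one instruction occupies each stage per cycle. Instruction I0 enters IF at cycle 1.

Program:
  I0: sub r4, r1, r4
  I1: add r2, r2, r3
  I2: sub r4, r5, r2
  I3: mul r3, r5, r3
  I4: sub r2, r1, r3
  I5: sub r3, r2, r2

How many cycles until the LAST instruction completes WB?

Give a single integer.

I0 sub r4 <- r1,r4: IF@1 ID@2 stall=0 (-) EX@3 MEM@4 WB@5
I1 add r2 <- r2,r3: IF@2 ID@3 stall=0 (-) EX@4 MEM@5 WB@6
I2 sub r4 <- r5,r2: IF@3 ID@4 stall=2 (RAW on I1.r2 (WB@6)) EX@7 MEM@8 WB@9
I3 mul r3 <- r5,r3: IF@4 ID@7 stall=0 (-) EX@8 MEM@9 WB@10
I4 sub r2 <- r1,r3: IF@7 ID@8 stall=2 (RAW on I3.r3 (WB@10)) EX@11 MEM@12 WB@13
I5 sub r3 <- r2,r2: IF@8 ID@11 stall=2 (RAW on I4.r2 (WB@13)) EX@14 MEM@15 WB@16

Answer: 16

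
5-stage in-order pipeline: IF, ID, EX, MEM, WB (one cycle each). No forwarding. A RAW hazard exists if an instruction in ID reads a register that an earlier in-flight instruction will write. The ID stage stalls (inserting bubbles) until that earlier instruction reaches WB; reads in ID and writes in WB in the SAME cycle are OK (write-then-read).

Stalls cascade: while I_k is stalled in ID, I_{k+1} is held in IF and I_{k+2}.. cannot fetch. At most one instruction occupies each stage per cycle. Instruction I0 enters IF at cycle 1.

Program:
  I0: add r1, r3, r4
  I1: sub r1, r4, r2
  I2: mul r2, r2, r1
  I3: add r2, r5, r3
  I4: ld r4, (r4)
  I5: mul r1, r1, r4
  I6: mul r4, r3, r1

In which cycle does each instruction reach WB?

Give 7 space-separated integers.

Answer: 5 6 9 10 11 14 17

Derivation:
I0 add r1 <- r3,r4: IF@1 ID@2 stall=0 (-) EX@3 MEM@4 WB@5
I1 sub r1 <- r4,r2: IF@2 ID@3 stall=0 (-) EX@4 MEM@5 WB@6
I2 mul r2 <- r2,r1: IF@3 ID@4 stall=2 (RAW on I1.r1 (WB@6)) EX@7 MEM@8 WB@9
I3 add r2 <- r5,r3: IF@4 ID@7 stall=0 (-) EX@8 MEM@9 WB@10
I4 ld r4 <- r4: IF@7 ID@8 stall=0 (-) EX@9 MEM@10 WB@11
I5 mul r1 <- r1,r4: IF@8 ID@9 stall=2 (RAW on I4.r4 (WB@11)) EX@12 MEM@13 WB@14
I6 mul r4 <- r3,r1: IF@9 ID@12 stall=2 (RAW on I5.r1 (WB@14)) EX@15 MEM@16 WB@17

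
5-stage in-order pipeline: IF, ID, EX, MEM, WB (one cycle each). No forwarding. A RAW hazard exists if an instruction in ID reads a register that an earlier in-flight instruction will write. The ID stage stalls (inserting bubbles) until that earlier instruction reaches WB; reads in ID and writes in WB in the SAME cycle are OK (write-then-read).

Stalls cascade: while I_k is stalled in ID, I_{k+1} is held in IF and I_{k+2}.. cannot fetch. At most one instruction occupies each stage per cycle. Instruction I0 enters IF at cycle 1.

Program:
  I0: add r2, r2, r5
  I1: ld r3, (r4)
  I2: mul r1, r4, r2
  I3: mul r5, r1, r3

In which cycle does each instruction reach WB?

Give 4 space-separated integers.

Answer: 5 6 8 11

Derivation:
I0 add r2 <- r2,r5: IF@1 ID@2 stall=0 (-) EX@3 MEM@4 WB@5
I1 ld r3 <- r4: IF@2 ID@3 stall=0 (-) EX@4 MEM@5 WB@6
I2 mul r1 <- r4,r2: IF@3 ID@4 stall=1 (RAW on I0.r2 (WB@5)) EX@6 MEM@7 WB@8
I3 mul r5 <- r1,r3: IF@4 ID@6 stall=2 (RAW on I2.r1 (WB@8)) EX@9 MEM@10 WB@11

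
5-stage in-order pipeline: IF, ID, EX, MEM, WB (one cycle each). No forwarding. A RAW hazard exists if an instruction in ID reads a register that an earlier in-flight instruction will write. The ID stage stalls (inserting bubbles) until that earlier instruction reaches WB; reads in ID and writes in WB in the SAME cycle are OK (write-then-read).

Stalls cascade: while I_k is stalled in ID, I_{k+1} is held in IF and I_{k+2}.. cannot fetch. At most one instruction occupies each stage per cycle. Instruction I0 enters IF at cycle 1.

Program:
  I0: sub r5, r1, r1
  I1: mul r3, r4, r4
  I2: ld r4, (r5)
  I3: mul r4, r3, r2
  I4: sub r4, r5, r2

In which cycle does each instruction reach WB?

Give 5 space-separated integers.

I0 sub r5 <- r1,r1: IF@1 ID@2 stall=0 (-) EX@3 MEM@4 WB@5
I1 mul r3 <- r4,r4: IF@2 ID@3 stall=0 (-) EX@4 MEM@5 WB@6
I2 ld r4 <- r5: IF@3 ID@4 stall=1 (RAW on I0.r5 (WB@5)) EX@6 MEM@7 WB@8
I3 mul r4 <- r3,r2: IF@4 ID@6 stall=0 (-) EX@7 MEM@8 WB@9
I4 sub r4 <- r5,r2: IF@6 ID@7 stall=0 (-) EX@8 MEM@9 WB@10

Answer: 5 6 8 9 10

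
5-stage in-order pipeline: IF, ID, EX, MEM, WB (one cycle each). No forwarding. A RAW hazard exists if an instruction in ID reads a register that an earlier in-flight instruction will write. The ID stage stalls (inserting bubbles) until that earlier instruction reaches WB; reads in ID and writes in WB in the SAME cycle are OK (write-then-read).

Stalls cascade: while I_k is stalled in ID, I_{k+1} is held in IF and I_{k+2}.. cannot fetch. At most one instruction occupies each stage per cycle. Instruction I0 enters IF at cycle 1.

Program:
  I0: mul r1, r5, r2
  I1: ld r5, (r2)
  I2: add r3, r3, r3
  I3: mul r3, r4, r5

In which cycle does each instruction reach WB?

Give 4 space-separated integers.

Answer: 5 6 7 9

Derivation:
I0 mul r1 <- r5,r2: IF@1 ID@2 stall=0 (-) EX@3 MEM@4 WB@5
I1 ld r5 <- r2: IF@2 ID@3 stall=0 (-) EX@4 MEM@5 WB@6
I2 add r3 <- r3,r3: IF@3 ID@4 stall=0 (-) EX@5 MEM@6 WB@7
I3 mul r3 <- r4,r5: IF@4 ID@5 stall=1 (RAW on I1.r5 (WB@6)) EX@7 MEM@8 WB@9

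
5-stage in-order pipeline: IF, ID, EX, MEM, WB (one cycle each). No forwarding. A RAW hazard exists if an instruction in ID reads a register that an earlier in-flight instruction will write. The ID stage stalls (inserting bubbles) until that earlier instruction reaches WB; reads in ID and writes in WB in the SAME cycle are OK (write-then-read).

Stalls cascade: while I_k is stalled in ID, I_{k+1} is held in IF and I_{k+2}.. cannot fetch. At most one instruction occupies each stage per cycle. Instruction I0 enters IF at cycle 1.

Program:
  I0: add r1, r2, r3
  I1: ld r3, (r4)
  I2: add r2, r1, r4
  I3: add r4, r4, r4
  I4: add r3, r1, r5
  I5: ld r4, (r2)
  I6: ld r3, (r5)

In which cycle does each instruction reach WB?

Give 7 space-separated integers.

I0 add r1 <- r2,r3: IF@1 ID@2 stall=0 (-) EX@3 MEM@4 WB@5
I1 ld r3 <- r4: IF@2 ID@3 stall=0 (-) EX@4 MEM@5 WB@6
I2 add r2 <- r1,r4: IF@3 ID@4 stall=1 (RAW on I0.r1 (WB@5)) EX@6 MEM@7 WB@8
I3 add r4 <- r4,r4: IF@4 ID@6 stall=0 (-) EX@7 MEM@8 WB@9
I4 add r3 <- r1,r5: IF@6 ID@7 stall=0 (-) EX@8 MEM@9 WB@10
I5 ld r4 <- r2: IF@7 ID@8 stall=0 (-) EX@9 MEM@10 WB@11
I6 ld r3 <- r5: IF@8 ID@9 stall=0 (-) EX@10 MEM@11 WB@12

Answer: 5 6 8 9 10 11 12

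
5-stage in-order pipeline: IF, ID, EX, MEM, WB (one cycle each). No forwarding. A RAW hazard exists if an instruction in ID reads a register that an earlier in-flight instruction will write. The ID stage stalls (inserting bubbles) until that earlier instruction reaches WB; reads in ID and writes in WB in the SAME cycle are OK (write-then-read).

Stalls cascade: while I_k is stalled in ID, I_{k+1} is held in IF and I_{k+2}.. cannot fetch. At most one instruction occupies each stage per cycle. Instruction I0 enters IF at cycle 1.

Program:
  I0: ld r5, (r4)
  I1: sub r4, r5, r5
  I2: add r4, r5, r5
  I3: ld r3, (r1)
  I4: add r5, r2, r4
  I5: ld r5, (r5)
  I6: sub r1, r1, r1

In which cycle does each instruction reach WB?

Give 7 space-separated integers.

Answer: 5 8 9 10 12 15 16

Derivation:
I0 ld r5 <- r4: IF@1 ID@2 stall=0 (-) EX@3 MEM@4 WB@5
I1 sub r4 <- r5,r5: IF@2 ID@3 stall=2 (RAW on I0.r5 (WB@5)) EX@6 MEM@7 WB@8
I2 add r4 <- r5,r5: IF@3 ID@6 stall=0 (-) EX@7 MEM@8 WB@9
I3 ld r3 <- r1: IF@6 ID@7 stall=0 (-) EX@8 MEM@9 WB@10
I4 add r5 <- r2,r4: IF@7 ID@8 stall=1 (RAW on I2.r4 (WB@9)) EX@10 MEM@11 WB@12
I5 ld r5 <- r5: IF@8 ID@10 stall=2 (RAW on I4.r5 (WB@12)) EX@13 MEM@14 WB@15
I6 sub r1 <- r1,r1: IF@10 ID@13 stall=0 (-) EX@14 MEM@15 WB@16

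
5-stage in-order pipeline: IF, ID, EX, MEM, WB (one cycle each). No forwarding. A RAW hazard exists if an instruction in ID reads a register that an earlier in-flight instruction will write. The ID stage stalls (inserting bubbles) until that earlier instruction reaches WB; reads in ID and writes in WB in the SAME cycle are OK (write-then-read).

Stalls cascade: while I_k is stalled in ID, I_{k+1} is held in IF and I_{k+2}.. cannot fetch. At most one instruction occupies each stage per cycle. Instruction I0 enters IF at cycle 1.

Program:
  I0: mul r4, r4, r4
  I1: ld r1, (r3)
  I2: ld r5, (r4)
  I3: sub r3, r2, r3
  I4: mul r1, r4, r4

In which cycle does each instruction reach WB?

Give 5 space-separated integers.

I0 mul r4 <- r4,r4: IF@1 ID@2 stall=0 (-) EX@3 MEM@4 WB@5
I1 ld r1 <- r3: IF@2 ID@3 stall=0 (-) EX@4 MEM@5 WB@6
I2 ld r5 <- r4: IF@3 ID@4 stall=1 (RAW on I0.r4 (WB@5)) EX@6 MEM@7 WB@8
I3 sub r3 <- r2,r3: IF@4 ID@6 stall=0 (-) EX@7 MEM@8 WB@9
I4 mul r1 <- r4,r4: IF@6 ID@7 stall=0 (-) EX@8 MEM@9 WB@10

Answer: 5 6 8 9 10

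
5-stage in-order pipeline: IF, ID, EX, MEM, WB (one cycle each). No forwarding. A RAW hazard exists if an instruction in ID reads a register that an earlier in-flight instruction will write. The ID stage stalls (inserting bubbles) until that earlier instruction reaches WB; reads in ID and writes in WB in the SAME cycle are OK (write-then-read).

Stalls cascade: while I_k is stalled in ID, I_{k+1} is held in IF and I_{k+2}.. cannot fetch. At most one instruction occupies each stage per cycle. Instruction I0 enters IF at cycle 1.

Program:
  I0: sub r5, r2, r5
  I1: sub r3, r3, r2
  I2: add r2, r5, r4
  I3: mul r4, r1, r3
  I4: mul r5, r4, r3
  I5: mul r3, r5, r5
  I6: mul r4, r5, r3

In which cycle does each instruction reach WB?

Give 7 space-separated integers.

I0 sub r5 <- r2,r5: IF@1 ID@2 stall=0 (-) EX@3 MEM@4 WB@5
I1 sub r3 <- r3,r2: IF@2 ID@3 stall=0 (-) EX@4 MEM@5 WB@6
I2 add r2 <- r5,r4: IF@3 ID@4 stall=1 (RAW on I0.r5 (WB@5)) EX@6 MEM@7 WB@8
I3 mul r4 <- r1,r3: IF@4 ID@6 stall=0 (-) EX@7 MEM@8 WB@9
I4 mul r5 <- r4,r3: IF@6 ID@7 stall=2 (RAW on I3.r4 (WB@9)) EX@10 MEM@11 WB@12
I5 mul r3 <- r5,r5: IF@7 ID@10 stall=2 (RAW on I4.r5 (WB@12)) EX@13 MEM@14 WB@15
I6 mul r4 <- r5,r3: IF@10 ID@13 stall=2 (RAW on I5.r3 (WB@15)) EX@16 MEM@17 WB@18

Answer: 5 6 8 9 12 15 18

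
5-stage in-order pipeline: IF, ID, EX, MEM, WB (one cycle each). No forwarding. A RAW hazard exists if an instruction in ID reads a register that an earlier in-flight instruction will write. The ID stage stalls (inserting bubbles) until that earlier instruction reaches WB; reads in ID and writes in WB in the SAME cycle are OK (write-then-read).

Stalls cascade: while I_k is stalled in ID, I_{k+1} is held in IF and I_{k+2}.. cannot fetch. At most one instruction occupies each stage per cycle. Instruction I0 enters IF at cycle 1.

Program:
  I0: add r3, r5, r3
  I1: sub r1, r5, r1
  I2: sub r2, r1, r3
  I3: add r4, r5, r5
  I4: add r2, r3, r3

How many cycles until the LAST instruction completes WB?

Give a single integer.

Answer: 11

Derivation:
I0 add r3 <- r5,r3: IF@1 ID@2 stall=0 (-) EX@3 MEM@4 WB@5
I1 sub r1 <- r5,r1: IF@2 ID@3 stall=0 (-) EX@4 MEM@5 WB@6
I2 sub r2 <- r1,r3: IF@3 ID@4 stall=2 (RAW on I1.r1 (WB@6)) EX@7 MEM@8 WB@9
I3 add r4 <- r5,r5: IF@4 ID@7 stall=0 (-) EX@8 MEM@9 WB@10
I4 add r2 <- r3,r3: IF@7 ID@8 stall=0 (-) EX@9 MEM@10 WB@11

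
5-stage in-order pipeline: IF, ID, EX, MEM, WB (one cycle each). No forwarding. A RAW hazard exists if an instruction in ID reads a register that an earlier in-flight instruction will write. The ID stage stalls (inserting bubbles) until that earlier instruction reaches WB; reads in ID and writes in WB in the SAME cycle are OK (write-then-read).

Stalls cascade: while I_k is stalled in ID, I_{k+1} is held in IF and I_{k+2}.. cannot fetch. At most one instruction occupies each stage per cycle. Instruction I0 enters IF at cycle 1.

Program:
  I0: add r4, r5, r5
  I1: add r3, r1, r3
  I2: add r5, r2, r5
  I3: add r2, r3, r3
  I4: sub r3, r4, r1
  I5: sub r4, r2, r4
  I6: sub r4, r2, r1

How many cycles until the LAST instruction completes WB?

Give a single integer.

Answer: 13

Derivation:
I0 add r4 <- r5,r5: IF@1 ID@2 stall=0 (-) EX@3 MEM@4 WB@5
I1 add r3 <- r1,r3: IF@2 ID@3 stall=0 (-) EX@4 MEM@5 WB@6
I2 add r5 <- r2,r5: IF@3 ID@4 stall=0 (-) EX@5 MEM@6 WB@7
I3 add r2 <- r3,r3: IF@4 ID@5 stall=1 (RAW on I1.r3 (WB@6)) EX@7 MEM@8 WB@9
I4 sub r3 <- r4,r1: IF@5 ID@7 stall=0 (-) EX@8 MEM@9 WB@10
I5 sub r4 <- r2,r4: IF@7 ID@8 stall=1 (RAW on I3.r2 (WB@9)) EX@10 MEM@11 WB@12
I6 sub r4 <- r2,r1: IF@8 ID@10 stall=0 (-) EX@11 MEM@12 WB@13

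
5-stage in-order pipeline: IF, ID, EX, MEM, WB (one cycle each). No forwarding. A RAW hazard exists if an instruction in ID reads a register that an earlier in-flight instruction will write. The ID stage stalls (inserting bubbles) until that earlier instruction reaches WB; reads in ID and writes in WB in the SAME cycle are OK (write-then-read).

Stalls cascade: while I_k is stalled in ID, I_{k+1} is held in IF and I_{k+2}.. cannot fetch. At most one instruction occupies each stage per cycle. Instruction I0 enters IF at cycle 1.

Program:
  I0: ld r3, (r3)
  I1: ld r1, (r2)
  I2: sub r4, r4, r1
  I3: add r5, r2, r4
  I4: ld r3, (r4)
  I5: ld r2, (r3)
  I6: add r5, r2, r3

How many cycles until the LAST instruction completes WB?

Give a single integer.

I0 ld r3 <- r3: IF@1 ID@2 stall=0 (-) EX@3 MEM@4 WB@5
I1 ld r1 <- r2: IF@2 ID@3 stall=0 (-) EX@4 MEM@5 WB@6
I2 sub r4 <- r4,r1: IF@3 ID@4 stall=2 (RAW on I1.r1 (WB@6)) EX@7 MEM@8 WB@9
I3 add r5 <- r2,r4: IF@4 ID@7 stall=2 (RAW on I2.r4 (WB@9)) EX@10 MEM@11 WB@12
I4 ld r3 <- r4: IF@7 ID@10 stall=0 (-) EX@11 MEM@12 WB@13
I5 ld r2 <- r3: IF@10 ID@11 stall=2 (RAW on I4.r3 (WB@13)) EX@14 MEM@15 WB@16
I6 add r5 <- r2,r3: IF@11 ID@14 stall=2 (RAW on I5.r2 (WB@16)) EX@17 MEM@18 WB@19

Answer: 19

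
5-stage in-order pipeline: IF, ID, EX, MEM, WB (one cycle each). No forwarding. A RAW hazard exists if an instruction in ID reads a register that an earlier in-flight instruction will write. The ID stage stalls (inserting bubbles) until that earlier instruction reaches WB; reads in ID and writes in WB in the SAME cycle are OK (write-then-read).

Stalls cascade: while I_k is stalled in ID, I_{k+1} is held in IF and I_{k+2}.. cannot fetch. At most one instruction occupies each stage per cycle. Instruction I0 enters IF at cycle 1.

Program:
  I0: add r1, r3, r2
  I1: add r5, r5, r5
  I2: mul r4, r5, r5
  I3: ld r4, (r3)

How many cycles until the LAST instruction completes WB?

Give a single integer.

Answer: 10

Derivation:
I0 add r1 <- r3,r2: IF@1 ID@2 stall=0 (-) EX@3 MEM@4 WB@5
I1 add r5 <- r5,r5: IF@2 ID@3 stall=0 (-) EX@4 MEM@5 WB@6
I2 mul r4 <- r5,r5: IF@3 ID@4 stall=2 (RAW on I1.r5 (WB@6)) EX@7 MEM@8 WB@9
I3 ld r4 <- r3: IF@4 ID@7 stall=0 (-) EX@8 MEM@9 WB@10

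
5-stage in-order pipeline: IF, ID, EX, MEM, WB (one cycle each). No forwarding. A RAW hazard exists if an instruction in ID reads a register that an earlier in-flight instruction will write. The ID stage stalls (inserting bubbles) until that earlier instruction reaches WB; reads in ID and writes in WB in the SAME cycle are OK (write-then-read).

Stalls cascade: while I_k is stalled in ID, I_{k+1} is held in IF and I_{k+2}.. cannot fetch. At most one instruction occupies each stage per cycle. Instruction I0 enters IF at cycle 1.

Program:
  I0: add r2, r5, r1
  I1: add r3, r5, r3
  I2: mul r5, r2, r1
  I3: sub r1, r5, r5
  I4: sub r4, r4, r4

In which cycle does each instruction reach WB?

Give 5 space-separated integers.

I0 add r2 <- r5,r1: IF@1 ID@2 stall=0 (-) EX@3 MEM@4 WB@5
I1 add r3 <- r5,r3: IF@2 ID@3 stall=0 (-) EX@4 MEM@5 WB@6
I2 mul r5 <- r2,r1: IF@3 ID@4 stall=1 (RAW on I0.r2 (WB@5)) EX@6 MEM@7 WB@8
I3 sub r1 <- r5,r5: IF@4 ID@6 stall=2 (RAW on I2.r5 (WB@8)) EX@9 MEM@10 WB@11
I4 sub r4 <- r4,r4: IF@6 ID@9 stall=0 (-) EX@10 MEM@11 WB@12

Answer: 5 6 8 11 12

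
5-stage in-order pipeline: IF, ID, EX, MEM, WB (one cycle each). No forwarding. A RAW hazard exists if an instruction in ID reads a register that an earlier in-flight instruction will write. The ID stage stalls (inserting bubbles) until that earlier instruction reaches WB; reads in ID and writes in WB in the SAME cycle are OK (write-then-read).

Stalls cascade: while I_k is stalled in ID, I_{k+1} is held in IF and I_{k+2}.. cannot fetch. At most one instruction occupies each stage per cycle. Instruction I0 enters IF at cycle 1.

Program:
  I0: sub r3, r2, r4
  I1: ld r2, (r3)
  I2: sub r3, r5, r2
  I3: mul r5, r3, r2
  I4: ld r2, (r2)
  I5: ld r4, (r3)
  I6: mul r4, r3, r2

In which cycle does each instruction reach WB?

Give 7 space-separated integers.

I0 sub r3 <- r2,r4: IF@1 ID@2 stall=0 (-) EX@3 MEM@4 WB@5
I1 ld r2 <- r3: IF@2 ID@3 stall=2 (RAW on I0.r3 (WB@5)) EX@6 MEM@7 WB@8
I2 sub r3 <- r5,r2: IF@3 ID@6 stall=2 (RAW on I1.r2 (WB@8)) EX@9 MEM@10 WB@11
I3 mul r5 <- r3,r2: IF@6 ID@9 stall=2 (RAW on I2.r3 (WB@11)) EX@12 MEM@13 WB@14
I4 ld r2 <- r2: IF@9 ID@12 stall=0 (-) EX@13 MEM@14 WB@15
I5 ld r4 <- r3: IF@12 ID@13 stall=0 (-) EX@14 MEM@15 WB@16
I6 mul r4 <- r3,r2: IF@13 ID@14 stall=1 (RAW on I4.r2 (WB@15)) EX@16 MEM@17 WB@18

Answer: 5 8 11 14 15 16 18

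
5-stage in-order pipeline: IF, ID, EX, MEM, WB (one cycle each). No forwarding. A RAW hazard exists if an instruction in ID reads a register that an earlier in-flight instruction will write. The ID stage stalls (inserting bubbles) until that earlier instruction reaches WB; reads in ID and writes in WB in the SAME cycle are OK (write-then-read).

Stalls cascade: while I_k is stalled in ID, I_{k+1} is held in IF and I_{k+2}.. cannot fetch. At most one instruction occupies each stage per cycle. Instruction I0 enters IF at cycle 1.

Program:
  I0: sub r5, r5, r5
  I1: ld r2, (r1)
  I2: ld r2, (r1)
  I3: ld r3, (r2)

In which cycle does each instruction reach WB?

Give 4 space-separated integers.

Answer: 5 6 7 10

Derivation:
I0 sub r5 <- r5,r5: IF@1 ID@2 stall=0 (-) EX@3 MEM@4 WB@5
I1 ld r2 <- r1: IF@2 ID@3 stall=0 (-) EX@4 MEM@5 WB@6
I2 ld r2 <- r1: IF@3 ID@4 stall=0 (-) EX@5 MEM@6 WB@7
I3 ld r3 <- r2: IF@4 ID@5 stall=2 (RAW on I2.r2 (WB@7)) EX@8 MEM@9 WB@10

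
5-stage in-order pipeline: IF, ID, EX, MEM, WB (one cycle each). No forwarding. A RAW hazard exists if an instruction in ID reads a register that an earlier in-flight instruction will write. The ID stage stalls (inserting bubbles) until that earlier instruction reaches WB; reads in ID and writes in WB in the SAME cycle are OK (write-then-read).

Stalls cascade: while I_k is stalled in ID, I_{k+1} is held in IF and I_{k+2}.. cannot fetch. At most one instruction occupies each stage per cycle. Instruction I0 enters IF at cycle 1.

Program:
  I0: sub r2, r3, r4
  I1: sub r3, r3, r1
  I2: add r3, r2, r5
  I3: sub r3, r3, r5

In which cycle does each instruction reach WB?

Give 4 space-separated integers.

I0 sub r2 <- r3,r4: IF@1 ID@2 stall=0 (-) EX@3 MEM@4 WB@5
I1 sub r3 <- r3,r1: IF@2 ID@3 stall=0 (-) EX@4 MEM@5 WB@6
I2 add r3 <- r2,r5: IF@3 ID@4 stall=1 (RAW on I0.r2 (WB@5)) EX@6 MEM@7 WB@8
I3 sub r3 <- r3,r5: IF@4 ID@6 stall=2 (RAW on I2.r3 (WB@8)) EX@9 MEM@10 WB@11

Answer: 5 6 8 11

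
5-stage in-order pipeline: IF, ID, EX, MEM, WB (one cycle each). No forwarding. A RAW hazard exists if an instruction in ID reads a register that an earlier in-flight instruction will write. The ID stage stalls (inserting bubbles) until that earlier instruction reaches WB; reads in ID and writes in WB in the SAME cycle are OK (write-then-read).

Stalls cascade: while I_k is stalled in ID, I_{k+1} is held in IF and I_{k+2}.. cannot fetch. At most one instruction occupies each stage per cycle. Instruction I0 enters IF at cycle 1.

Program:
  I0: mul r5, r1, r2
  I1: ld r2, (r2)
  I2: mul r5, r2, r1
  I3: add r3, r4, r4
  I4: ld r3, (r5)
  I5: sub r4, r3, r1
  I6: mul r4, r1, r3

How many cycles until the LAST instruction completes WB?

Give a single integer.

I0 mul r5 <- r1,r2: IF@1 ID@2 stall=0 (-) EX@3 MEM@4 WB@5
I1 ld r2 <- r2: IF@2 ID@3 stall=0 (-) EX@4 MEM@5 WB@6
I2 mul r5 <- r2,r1: IF@3 ID@4 stall=2 (RAW on I1.r2 (WB@6)) EX@7 MEM@8 WB@9
I3 add r3 <- r4,r4: IF@4 ID@7 stall=0 (-) EX@8 MEM@9 WB@10
I4 ld r3 <- r5: IF@7 ID@8 stall=1 (RAW on I2.r5 (WB@9)) EX@10 MEM@11 WB@12
I5 sub r4 <- r3,r1: IF@8 ID@10 stall=2 (RAW on I4.r3 (WB@12)) EX@13 MEM@14 WB@15
I6 mul r4 <- r1,r3: IF@10 ID@13 stall=0 (-) EX@14 MEM@15 WB@16

Answer: 16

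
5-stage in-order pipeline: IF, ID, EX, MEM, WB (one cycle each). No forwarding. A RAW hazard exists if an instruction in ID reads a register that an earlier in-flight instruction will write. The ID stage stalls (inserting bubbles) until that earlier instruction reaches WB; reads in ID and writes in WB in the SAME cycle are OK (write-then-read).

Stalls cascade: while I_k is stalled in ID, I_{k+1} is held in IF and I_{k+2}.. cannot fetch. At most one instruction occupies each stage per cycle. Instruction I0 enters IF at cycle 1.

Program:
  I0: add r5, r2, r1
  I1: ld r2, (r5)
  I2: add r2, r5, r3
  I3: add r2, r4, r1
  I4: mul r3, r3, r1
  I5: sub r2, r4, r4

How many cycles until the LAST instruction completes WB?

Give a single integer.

I0 add r5 <- r2,r1: IF@1 ID@2 stall=0 (-) EX@3 MEM@4 WB@5
I1 ld r2 <- r5: IF@2 ID@3 stall=2 (RAW on I0.r5 (WB@5)) EX@6 MEM@7 WB@8
I2 add r2 <- r5,r3: IF@3 ID@6 stall=0 (-) EX@7 MEM@8 WB@9
I3 add r2 <- r4,r1: IF@6 ID@7 stall=0 (-) EX@8 MEM@9 WB@10
I4 mul r3 <- r3,r1: IF@7 ID@8 stall=0 (-) EX@9 MEM@10 WB@11
I5 sub r2 <- r4,r4: IF@8 ID@9 stall=0 (-) EX@10 MEM@11 WB@12

Answer: 12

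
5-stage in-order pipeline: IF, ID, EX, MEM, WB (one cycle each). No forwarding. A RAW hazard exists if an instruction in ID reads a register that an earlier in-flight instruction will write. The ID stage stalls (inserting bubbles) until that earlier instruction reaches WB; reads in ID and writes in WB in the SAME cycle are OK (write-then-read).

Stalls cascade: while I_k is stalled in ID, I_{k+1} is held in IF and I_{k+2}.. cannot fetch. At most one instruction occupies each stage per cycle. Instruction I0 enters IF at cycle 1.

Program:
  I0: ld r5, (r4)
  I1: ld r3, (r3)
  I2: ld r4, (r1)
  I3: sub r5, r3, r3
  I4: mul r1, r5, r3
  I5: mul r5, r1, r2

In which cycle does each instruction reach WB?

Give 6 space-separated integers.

Answer: 5 6 7 9 12 15

Derivation:
I0 ld r5 <- r4: IF@1 ID@2 stall=0 (-) EX@3 MEM@4 WB@5
I1 ld r3 <- r3: IF@2 ID@3 stall=0 (-) EX@4 MEM@5 WB@6
I2 ld r4 <- r1: IF@3 ID@4 stall=0 (-) EX@5 MEM@6 WB@7
I3 sub r5 <- r3,r3: IF@4 ID@5 stall=1 (RAW on I1.r3 (WB@6)) EX@7 MEM@8 WB@9
I4 mul r1 <- r5,r3: IF@5 ID@7 stall=2 (RAW on I3.r5 (WB@9)) EX@10 MEM@11 WB@12
I5 mul r5 <- r1,r2: IF@7 ID@10 stall=2 (RAW on I4.r1 (WB@12)) EX@13 MEM@14 WB@15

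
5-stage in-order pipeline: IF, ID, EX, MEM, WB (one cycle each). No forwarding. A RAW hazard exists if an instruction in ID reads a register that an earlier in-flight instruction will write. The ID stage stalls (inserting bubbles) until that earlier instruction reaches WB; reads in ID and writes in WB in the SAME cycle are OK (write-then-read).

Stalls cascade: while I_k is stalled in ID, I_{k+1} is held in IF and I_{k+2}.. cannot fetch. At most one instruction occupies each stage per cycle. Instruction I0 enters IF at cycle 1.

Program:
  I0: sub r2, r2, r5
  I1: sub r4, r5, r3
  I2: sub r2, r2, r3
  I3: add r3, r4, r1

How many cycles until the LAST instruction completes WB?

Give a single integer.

I0 sub r2 <- r2,r5: IF@1 ID@2 stall=0 (-) EX@3 MEM@4 WB@5
I1 sub r4 <- r5,r3: IF@2 ID@3 stall=0 (-) EX@4 MEM@5 WB@6
I2 sub r2 <- r2,r3: IF@3 ID@4 stall=1 (RAW on I0.r2 (WB@5)) EX@6 MEM@7 WB@8
I3 add r3 <- r4,r1: IF@4 ID@6 stall=0 (-) EX@7 MEM@8 WB@9

Answer: 9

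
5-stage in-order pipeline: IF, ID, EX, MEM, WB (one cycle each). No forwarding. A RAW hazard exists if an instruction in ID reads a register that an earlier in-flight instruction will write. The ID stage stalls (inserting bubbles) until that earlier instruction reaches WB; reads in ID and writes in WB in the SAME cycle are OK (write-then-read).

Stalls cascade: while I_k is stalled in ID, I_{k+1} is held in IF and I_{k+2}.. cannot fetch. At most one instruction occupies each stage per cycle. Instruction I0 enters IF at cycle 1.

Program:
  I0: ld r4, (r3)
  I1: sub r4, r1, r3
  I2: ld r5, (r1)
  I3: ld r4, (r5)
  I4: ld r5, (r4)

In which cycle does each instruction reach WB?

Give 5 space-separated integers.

Answer: 5 6 7 10 13

Derivation:
I0 ld r4 <- r3: IF@1 ID@2 stall=0 (-) EX@3 MEM@4 WB@5
I1 sub r4 <- r1,r3: IF@2 ID@3 stall=0 (-) EX@4 MEM@5 WB@6
I2 ld r5 <- r1: IF@3 ID@4 stall=0 (-) EX@5 MEM@6 WB@7
I3 ld r4 <- r5: IF@4 ID@5 stall=2 (RAW on I2.r5 (WB@7)) EX@8 MEM@9 WB@10
I4 ld r5 <- r4: IF@5 ID@8 stall=2 (RAW on I3.r4 (WB@10)) EX@11 MEM@12 WB@13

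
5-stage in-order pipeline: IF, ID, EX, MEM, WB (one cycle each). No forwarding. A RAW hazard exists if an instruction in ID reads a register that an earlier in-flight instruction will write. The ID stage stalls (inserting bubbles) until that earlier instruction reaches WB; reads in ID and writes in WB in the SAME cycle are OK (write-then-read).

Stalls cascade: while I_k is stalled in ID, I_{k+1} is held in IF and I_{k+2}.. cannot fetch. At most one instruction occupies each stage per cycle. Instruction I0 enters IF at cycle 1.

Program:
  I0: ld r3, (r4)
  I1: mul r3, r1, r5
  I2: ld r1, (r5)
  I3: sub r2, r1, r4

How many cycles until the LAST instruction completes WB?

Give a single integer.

I0 ld r3 <- r4: IF@1 ID@2 stall=0 (-) EX@3 MEM@4 WB@5
I1 mul r3 <- r1,r5: IF@2 ID@3 stall=0 (-) EX@4 MEM@5 WB@6
I2 ld r1 <- r5: IF@3 ID@4 stall=0 (-) EX@5 MEM@6 WB@7
I3 sub r2 <- r1,r4: IF@4 ID@5 stall=2 (RAW on I2.r1 (WB@7)) EX@8 MEM@9 WB@10

Answer: 10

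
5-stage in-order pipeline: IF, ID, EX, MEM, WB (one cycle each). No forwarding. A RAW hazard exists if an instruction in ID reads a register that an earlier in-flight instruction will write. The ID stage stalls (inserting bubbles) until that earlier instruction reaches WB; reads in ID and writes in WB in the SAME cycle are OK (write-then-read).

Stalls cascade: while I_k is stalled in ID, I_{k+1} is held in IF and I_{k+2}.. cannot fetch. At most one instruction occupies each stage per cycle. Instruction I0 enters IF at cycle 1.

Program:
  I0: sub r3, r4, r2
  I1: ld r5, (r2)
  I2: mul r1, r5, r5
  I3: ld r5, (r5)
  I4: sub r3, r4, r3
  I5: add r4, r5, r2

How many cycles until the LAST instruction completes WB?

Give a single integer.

Answer: 13

Derivation:
I0 sub r3 <- r4,r2: IF@1 ID@2 stall=0 (-) EX@3 MEM@4 WB@5
I1 ld r5 <- r2: IF@2 ID@3 stall=0 (-) EX@4 MEM@5 WB@6
I2 mul r1 <- r5,r5: IF@3 ID@4 stall=2 (RAW on I1.r5 (WB@6)) EX@7 MEM@8 WB@9
I3 ld r5 <- r5: IF@4 ID@7 stall=0 (-) EX@8 MEM@9 WB@10
I4 sub r3 <- r4,r3: IF@7 ID@8 stall=0 (-) EX@9 MEM@10 WB@11
I5 add r4 <- r5,r2: IF@8 ID@9 stall=1 (RAW on I3.r5 (WB@10)) EX@11 MEM@12 WB@13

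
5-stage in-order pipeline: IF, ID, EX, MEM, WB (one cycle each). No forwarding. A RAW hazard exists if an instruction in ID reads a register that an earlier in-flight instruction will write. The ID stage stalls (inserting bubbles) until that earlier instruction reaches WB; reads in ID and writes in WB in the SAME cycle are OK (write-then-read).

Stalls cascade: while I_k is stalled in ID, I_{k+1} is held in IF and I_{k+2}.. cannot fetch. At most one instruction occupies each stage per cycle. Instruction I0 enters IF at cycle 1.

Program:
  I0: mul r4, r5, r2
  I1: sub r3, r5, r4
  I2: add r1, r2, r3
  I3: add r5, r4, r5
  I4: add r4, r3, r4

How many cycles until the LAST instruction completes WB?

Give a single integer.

I0 mul r4 <- r5,r2: IF@1 ID@2 stall=0 (-) EX@3 MEM@4 WB@5
I1 sub r3 <- r5,r4: IF@2 ID@3 stall=2 (RAW on I0.r4 (WB@5)) EX@6 MEM@7 WB@8
I2 add r1 <- r2,r3: IF@3 ID@6 stall=2 (RAW on I1.r3 (WB@8)) EX@9 MEM@10 WB@11
I3 add r5 <- r4,r5: IF@6 ID@9 stall=0 (-) EX@10 MEM@11 WB@12
I4 add r4 <- r3,r4: IF@9 ID@10 stall=0 (-) EX@11 MEM@12 WB@13

Answer: 13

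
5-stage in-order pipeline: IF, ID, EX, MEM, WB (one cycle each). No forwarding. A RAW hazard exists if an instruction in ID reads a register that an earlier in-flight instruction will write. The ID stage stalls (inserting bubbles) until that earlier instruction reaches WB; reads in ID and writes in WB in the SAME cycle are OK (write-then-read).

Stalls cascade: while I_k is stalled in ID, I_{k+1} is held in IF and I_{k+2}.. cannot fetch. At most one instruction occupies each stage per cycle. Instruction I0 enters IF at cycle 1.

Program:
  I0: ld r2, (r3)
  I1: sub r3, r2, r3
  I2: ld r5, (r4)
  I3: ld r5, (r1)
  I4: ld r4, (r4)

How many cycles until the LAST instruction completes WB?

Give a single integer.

Answer: 11

Derivation:
I0 ld r2 <- r3: IF@1 ID@2 stall=0 (-) EX@3 MEM@4 WB@5
I1 sub r3 <- r2,r3: IF@2 ID@3 stall=2 (RAW on I0.r2 (WB@5)) EX@6 MEM@7 WB@8
I2 ld r5 <- r4: IF@3 ID@6 stall=0 (-) EX@7 MEM@8 WB@9
I3 ld r5 <- r1: IF@6 ID@7 stall=0 (-) EX@8 MEM@9 WB@10
I4 ld r4 <- r4: IF@7 ID@8 stall=0 (-) EX@9 MEM@10 WB@11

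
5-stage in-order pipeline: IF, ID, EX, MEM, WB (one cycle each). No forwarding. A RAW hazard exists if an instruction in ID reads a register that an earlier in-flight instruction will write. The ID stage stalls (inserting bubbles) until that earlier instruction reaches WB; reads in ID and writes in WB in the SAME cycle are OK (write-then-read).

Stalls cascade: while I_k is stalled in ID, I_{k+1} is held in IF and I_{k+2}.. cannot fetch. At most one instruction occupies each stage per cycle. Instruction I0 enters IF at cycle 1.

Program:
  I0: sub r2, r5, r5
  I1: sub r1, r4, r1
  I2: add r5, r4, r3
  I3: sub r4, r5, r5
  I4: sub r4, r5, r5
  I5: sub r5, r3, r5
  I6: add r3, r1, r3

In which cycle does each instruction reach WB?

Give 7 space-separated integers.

Answer: 5 6 7 10 11 12 13

Derivation:
I0 sub r2 <- r5,r5: IF@1 ID@2 stall=0 (-) EX@3 MEM@4 WB@5
I1 sub r1 <- r4,r1: IF@2 ID@3 stall=0 (-) EX@4 MEM@5 WB@6
I2 add r5 <- r4,r3: IF@3 ID@4 stall=0 (-) EX@5 MEM@6 WB@7
I3 sub r4 <- r5,r5: IF@4 ID@5 stall=2 (RAW on I2.r5 (WB@7)) EX@8 MEM@9 WB@10
I4 sub r4 <- r5,r5: IF@5 ID@8 stall=0 (-) EX@9 MEM@10 WB@11
I5 sub r5 <- r3,r5: IF@8 ID@9 stall=0 (-) EX@10 MEM@11 WB@12
I6 add r3 <- r1,r3: IF@9 ID@10 stall=0 (-) EX@11 MEM@12 WB@13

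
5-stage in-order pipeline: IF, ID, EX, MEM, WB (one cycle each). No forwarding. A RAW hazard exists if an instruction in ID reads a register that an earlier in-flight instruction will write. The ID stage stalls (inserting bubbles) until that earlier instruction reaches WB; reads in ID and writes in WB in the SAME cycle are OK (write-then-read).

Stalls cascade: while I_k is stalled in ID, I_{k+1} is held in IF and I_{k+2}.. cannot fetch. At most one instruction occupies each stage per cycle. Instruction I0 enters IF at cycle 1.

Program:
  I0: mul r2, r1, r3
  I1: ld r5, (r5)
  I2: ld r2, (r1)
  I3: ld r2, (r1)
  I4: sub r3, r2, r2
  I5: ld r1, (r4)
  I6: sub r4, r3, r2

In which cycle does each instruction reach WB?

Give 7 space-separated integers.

I0 mul r2 <- r1,r3: IF@1 ID@2 stall=0 (-) EX@3 MEM@4 WB@5
I1 ld r5 <- r5: IF@2 ID@3 stall=0 (-) EX@4 MEM@5 WB@6
I2 ld r2 <- r1: IF@3 ID@4 stall=0 (-) EX@5 MEM@6 WB@7
I3 ld r2 <- r1: IF@4 ID@5 stall=0 (-) EX@6 MEM@7 WB@8
I4 sub r3 <- r2,r2: IF@5 ID@6 stall=2 (RAW on I3.r2 (WB@8)) EX@9 MEM@10 WB@11
I5 ld r1 <- r4: IF@6 ID@9 stall=0 (-) EX@10 MEM@11 WB@12
I6 sub r4 <- r3,r2: IF@9 ID@10 stall=1 (RAW on I4.r3 (WB@11)) EX@12 MEM@13 WB@14

Answer: 5 6 7 8 11 12 14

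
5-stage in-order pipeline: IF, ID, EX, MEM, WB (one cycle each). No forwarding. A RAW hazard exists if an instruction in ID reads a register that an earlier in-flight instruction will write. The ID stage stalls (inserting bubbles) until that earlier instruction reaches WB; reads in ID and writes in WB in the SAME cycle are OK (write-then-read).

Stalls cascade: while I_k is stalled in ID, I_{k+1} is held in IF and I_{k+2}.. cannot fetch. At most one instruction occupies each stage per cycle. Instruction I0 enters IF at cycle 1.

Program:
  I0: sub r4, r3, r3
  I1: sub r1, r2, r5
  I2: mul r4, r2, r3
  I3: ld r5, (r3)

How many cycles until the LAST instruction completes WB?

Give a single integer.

I0 sub r4 <- r3,r3: IF@1 ID@2 stall=0 (-) EX@3 MEM@4 WB@5
I1 sub r1 <- r2,r5: IF@2 ID@3 stall=0 (-) EX@4 MEM@5 WB@6
I2 mul r4 <- r2,r3: IF@3 ID@4 stall=0 (-) EX@5 MEM@6 WB@7
I3 ld r5 <- r3: IF@4 ID@5 stall=0 (-) EX@6 MEM@7 WB@8

Answer: 8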